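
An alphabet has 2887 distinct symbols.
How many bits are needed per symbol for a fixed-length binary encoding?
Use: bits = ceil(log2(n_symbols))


log2(2887) = 11.4954
Bracket: 2^11 = 2048 < 2887 <= 2^12 = 4096
So ceil(log2(2887)) = 12

bits = ceil(log2(2887)) = ceil(11.4954) = 12 bits


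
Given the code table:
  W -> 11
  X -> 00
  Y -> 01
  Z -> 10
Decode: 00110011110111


Decoding:
00 -> X
11 -> W
00 -> X
11 -> W
11 -> W
01 -> Y
11 -> W


Result: XWXWWYW


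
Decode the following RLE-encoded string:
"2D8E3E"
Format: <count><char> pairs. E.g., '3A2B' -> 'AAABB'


Expanding each <count><char> pair:
  2D -> 'DD'
  8E -> 'EEEEEEEE'
  3E -> 'EEE'

Decoded = DDEEEEEEEEEEE


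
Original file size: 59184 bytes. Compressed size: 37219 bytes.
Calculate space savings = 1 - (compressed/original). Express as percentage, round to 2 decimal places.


ratio = compressed/original = 37219/59184 = 0.628869
savings = 1 - ratio = 1 - 0.628869 = 0.371131
as a percentage: 0.371131 * 100 = 37.11%

Space savings = 1 - 37219/59184 = 37.11%


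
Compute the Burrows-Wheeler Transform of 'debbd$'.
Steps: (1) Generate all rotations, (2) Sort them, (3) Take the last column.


Rotations (sorted):
  0: $debbd -> last char: d
  1: bbd$de -> last char: e
  2: bd$deb -> last char: b
  3: d$debb -> last char: b
  4: debbd$ -> last char: $
  5: ebbd$d -> last char: d


BWT = debb$d


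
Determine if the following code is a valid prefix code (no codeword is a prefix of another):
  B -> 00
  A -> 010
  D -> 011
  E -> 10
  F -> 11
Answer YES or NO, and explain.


Checking each pair (does one codeword prefix another?):
  B='00' vs A='010': no prefix
  B='00' vs D='011': no prefix
  B='00' vs E='10': no prefix
  B='00' vs F='11': no prefix
  A='010' vs B='00': no prefix
  A='010' vs D='011': no prefix
  A='010' vs E='10': no prefix
  A='010' vs F='11': no prefix
  D='011' vs B='00': no prefix
  D='011' vs A='010': no prefix
  D='011' vs E='10': no prefix
  D='011' vs F='11': no prefix
  E='10' vs B='00': no prefix
  E='10' vs A='010': no prefix
  E='10' vs D='011': no prefix
  E='10' vs F='11': no prefix
  F='11' vs B='00': no prefix
  F='11' vs A='010': no prefix
  F='11' vs D='011': no prefix
  F='11' vs E='10': no prefix
No violation found over all pairs.

YES -- this is a valid prefix code. No codeword is a prefix of any other codeword.


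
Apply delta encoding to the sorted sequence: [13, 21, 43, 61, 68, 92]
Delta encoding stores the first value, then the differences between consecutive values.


First value: 13
Deltas:
  21 - 13 = 8
  43 - 21 = 22
  61 - 43 = 18
  68 - 61 = 7
  92 - 68 = 24


Delta encoded: [13, 8, 22, 18, 7, 24]


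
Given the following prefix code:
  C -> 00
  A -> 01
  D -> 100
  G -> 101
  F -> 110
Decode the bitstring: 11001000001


Decoding step by step:
Bits 110 -> F
Bits 01 -> A
Bits 00 -> C
Bits 00 -> C
Bits 01 -> A


Decoded message: FACCA


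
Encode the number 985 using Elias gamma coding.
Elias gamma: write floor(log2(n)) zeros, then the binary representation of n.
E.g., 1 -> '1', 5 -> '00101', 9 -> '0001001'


num_bits = floor(log2(985)) + 1 = 10
leading_zeros = num_bits - 1 = 9
binary(985) = 1111011001

Elias gamma(985) = '000000000' + '1111011001' = 0000000001111011001 (19 bits)


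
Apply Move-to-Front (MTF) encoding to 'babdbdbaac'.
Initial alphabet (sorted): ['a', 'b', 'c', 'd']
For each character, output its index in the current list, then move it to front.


MTF encoding:
'b': index 1 in ['a', 'b', 'c', 'd'] -> ['b', 'a', 'c', 'd']
'a': index 1 in ['b', 'a', 'c', 'd'] -> ['a', 'b', 'c', 'd']
'b': index 1 in ['a', 'b', 'c', 'd'] -> ['b', 'a', 'c', 'd']
'd': index 3 in ['b', 'a', 'c', 'd'] -> ['d', 'b', 'a', 'c']
'b': index 1 in ['d', 'b', 'a', 'c'] -> ['b', 'd', 'a', 'c']
'd': index 1 in ['b', 'd', 'a', 'c'] -> ['d', 'b', 'a', 'c']
'b': index 1 in ['d', 'b', 'a', 'c'] -> ['b', 'd', 'a', 'c']
'a': index 2 in ['b', 'd', 'a', 'c'] -> ['a', 'b', 'd', 'c']
'a': index 0 in ['a', 'b', 'd', 'c'] -> ['a', 'b', 'd', 'c']
'c': index 3 in ['a', 'b', 'd', 'c'] -> ['c', 'a', 'b', 'd']


Output: [1, 1, 1, 3, 1, 1, 1, 2, 0, 3]


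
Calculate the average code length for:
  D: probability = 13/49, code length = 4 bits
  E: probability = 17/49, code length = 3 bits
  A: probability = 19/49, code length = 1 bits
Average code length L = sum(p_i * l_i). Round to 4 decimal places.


Weighted contributions p_i * l_i:
  D: (13/49) * 4 = 52/49
  E: (17/49) * 3 = 51/49
  A: (19/49) * 1 = 19/49
Sum = (52 + 51 + 19)/49 = 122/49

L = 122/49 = 2.4898 bits/symbol


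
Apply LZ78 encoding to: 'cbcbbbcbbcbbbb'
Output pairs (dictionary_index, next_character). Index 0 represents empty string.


LZ78 encoding steps:
Dictionary: {0: ''}
Step 1: w='' (idx 0), next='c' -> output (0, 'c'), add 'c' as idx 1
Step 2: w='' (idx 0), next='b' -> output (0, 'b'), add 'b' as idx 2
Step 3: w='c' (idx 1), next='b' -> output (1, 'b'), add 'cb' as idx 3
Step 4: w='b' (idx 2), next='b' -> output (2, 'b'), add 'bb' as idx 4
Step 5: w='cb' (idx 3), next='b' -> output (3, 'b'), add 'cbb' as idx 5
Step 6: w='cbb' (idx 5), next='b' -> output (5, 'b'), add 'cbbb' as idx 6
Step 7: w='b' (idx 2), end of input -> output (2, '')


Encoded: [(0, 'c'), (0, 'b'), (1, 'b'), (2, 'b'), (3, 'b'), (5, 'b'), (2, '')]


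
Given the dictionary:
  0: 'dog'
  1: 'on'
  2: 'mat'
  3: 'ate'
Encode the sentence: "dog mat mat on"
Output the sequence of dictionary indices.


Look up each word in the dictionary:
  'dog' -> 0
  'mat' -> 2
  'mat' -> 2
  'on' -> 1

Encoded: [0, 2, 2, 1]


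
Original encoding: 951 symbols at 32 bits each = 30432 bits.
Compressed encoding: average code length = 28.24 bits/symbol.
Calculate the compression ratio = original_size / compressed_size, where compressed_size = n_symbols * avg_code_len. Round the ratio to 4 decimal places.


original_size = n_symbols * orig_bits = 951 * 32 = 30432 bits
compressed_size = n_symbols * avg_code_len = 951 * 28.24 = 26856.24 bits
ratio = original_size / compressed_size = 30432 / 26856.24 = 1.1331

Compression ratio = 1.1331


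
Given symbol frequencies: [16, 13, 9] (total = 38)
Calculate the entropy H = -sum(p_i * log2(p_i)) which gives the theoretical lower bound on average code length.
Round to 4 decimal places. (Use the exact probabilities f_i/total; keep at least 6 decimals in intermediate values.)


Per-symbol terms -p_i * log2(p_i) with p_i = f_i/38:
  p = 16/38 = 0.421053: log2(p) = -1.247928, -p*log2(p) = 0.525443
  p = 13/38 = 0.342105: log2(p) = -1.547488, -p*log2(p) = 0.529404
  p = 9/38 = 0.236842: log2(p) = -2.078003, -p*log2(p) = 0.492158
H = 0.525443 + 0.529404 + 0.492158 = 1.547005

H = 1.547 bits/symbol


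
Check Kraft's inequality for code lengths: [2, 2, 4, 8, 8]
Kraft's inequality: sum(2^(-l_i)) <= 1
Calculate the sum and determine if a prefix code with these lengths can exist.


Sum = 2^(-2) + 2^(-2) + 2^(-4) + 2^(-8) + 2^(-8)
    = 0.25 + 0.25 + 0.0625 + 0.00390625 + 0.00390625
    = 146/256 = 0.5703125
Since 0.5703125 <= 1, Kraft's inequality IS satisfied.
A prefix code with these lengths CAN exist.

Kraft sum = 0.5703125. Satisfied.


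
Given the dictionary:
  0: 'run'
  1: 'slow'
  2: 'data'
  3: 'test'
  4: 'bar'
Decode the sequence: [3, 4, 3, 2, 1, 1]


Look up each index in the dictionary:
  3 -> 'test'
  4 -> 'bar'
  3 -> 'test'
  2 -> 'data'
  1 -> 'slow'
  1 -> 'slow'

Decoded: "test bar test data slow slow"


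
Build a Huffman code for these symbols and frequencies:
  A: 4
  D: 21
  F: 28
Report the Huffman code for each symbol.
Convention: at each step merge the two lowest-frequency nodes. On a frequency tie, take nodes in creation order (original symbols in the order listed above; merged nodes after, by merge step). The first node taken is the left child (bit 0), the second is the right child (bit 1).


Huffman tree construction:
Step 1: Merge A(4) + D(21) = 25
Step 2: Merge (A+D)(25) + F(28) = 53
Read each symbol's code off the tree from the root (left child = 0, right child = 1).

Codes:
  A: 00 (length 2)
  D: 01 (length 2)
  F: 1 (length 1)
Average code length: 78/53 = 1.4717 bits/symbol


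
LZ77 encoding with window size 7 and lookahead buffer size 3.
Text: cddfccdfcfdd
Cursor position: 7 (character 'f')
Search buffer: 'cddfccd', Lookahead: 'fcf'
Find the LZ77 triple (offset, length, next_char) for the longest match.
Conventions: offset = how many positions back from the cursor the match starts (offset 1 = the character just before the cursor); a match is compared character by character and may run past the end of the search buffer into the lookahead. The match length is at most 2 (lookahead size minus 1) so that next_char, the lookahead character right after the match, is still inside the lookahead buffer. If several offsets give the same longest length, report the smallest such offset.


Try each offset into the search buffer:
  offset=1 (pos 6, char 'd'): match length 0
  offset=2 (pos 5, char 'c'): match length 0
  offset=3 (pos 4, char 'c'): match length 0
  offset=4 (pos 3, char 'f'): match length 2
  offset=5 (pos 2, char 'd'): match length 0
  offset=6 (pos 1, char 'd'): match length 0
  offset=7 (pos 0, char 'c'): match length 0
Longest match has length 2 at offset 4.
next_char = character at position 7 + 2 = 9 -> 'f'

Best match: offset=4, length=2 (matching 'fc' starting at position 3)
LZ77 triple: (4, 2, 'f')


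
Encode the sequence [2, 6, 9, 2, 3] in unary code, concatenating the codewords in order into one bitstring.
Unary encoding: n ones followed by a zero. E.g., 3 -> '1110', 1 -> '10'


Encode each number as n ones followed by a terminating 0:
  2 -> 110 (3 bits)
  6 -> 1111110 (7 bits)
  9 -> 1111111110 (10 bits)
  2 -> 110 (3 bits)
  3 -> 1110 (4 bits)
Total length = 3 + 7 + 10 + 3 + 4 = 27 bits.

Unary([2, 6, 9, 2, 3]) = 110111111011111111101101110 (27 bits)


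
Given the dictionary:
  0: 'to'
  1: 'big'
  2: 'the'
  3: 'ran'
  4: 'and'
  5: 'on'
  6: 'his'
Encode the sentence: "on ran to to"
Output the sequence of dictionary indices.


Look up each word in the dictionary:
  'on' -> 5
  'ran' -> 3
  'to' -> 0
  'to' -> 0

Encoded: [5, 3, 0, 0]


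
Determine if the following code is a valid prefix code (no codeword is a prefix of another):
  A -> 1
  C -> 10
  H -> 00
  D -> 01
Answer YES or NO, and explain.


Checking each pair (does one codeword prefix another?):
  A='1' vs C='10': prefix -- VIOLATION

NO -- this is NOT a valid prefix code. A (1) is a prefix of C (10).


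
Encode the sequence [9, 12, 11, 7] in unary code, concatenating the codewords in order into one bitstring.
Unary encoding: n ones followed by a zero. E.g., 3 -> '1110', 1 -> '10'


Encode each number as n ones followed by a terminating 0:
  9 -> 1111111110 (10 bits)
  12 -> 1111111111110 (13 bits)
  11 -> 111111111110 (12 bits)
  7 -> 11111110 (8 bits)
Total length = 10 + 13 + 12 + 8 = 43 bits.

Unary([9, 12, 11, 7]) = 1111111110111111111111011111111111011111110 (43 bits)


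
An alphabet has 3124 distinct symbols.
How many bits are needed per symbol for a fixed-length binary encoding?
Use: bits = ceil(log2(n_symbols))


log2(3124) = 11.6092
Bracket: 2^11 = 2048 < 3124 <= 2^12 = 4096
So ceil(log2(3124)) = 12

bits = ceil(log2(3124)) = ceil(11.6092) = 12 bits


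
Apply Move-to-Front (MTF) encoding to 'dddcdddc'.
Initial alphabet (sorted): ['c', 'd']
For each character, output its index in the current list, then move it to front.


MTF encoding:
'd': index 1 in ['c', 'd'] -> ['d', 'c']
'd': index 0 in ['d', 'c'] -> ['d', 'c']
'd': index 0 in ['d', 'c'] -> ['d', 'c']
'c': index 1 in ['d', 'c'] -> ['c', 'd']
'd': index 1 in ['c', 'd'] -> ['d', 'c']
'd': index 0 in ['d', 'c'] -> ['d', 'c']
'd': index 0 in ['d', 'c'] -> ['d', 'c']
'c': index 1 in ['d', 'c'] -> ['c', 'd']


Output: [1, 0, 0, 1, 1, 0, 0, 1]


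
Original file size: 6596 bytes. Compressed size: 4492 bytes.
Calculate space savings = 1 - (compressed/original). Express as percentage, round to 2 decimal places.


ratio = compressed/original = 4492/6596 = 0.681019
savings = 1 - ratio = 1 - 0.681019 = 0.318981
as a percentage: 0.318981 * 100 = 31.9%

Space savings = 1 - 4492/6596 = 31.9%


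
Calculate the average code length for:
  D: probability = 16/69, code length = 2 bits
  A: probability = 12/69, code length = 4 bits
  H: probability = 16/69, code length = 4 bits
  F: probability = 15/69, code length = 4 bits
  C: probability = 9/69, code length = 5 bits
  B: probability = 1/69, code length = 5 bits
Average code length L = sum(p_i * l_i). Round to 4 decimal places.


Weighted contributions p_i * l_i:
  D: (16/69) * 2 = 32/69
  A: (12/69) * 4 = 48/69
  H: (16/69) * 4 = 64/69
  F: (15/69) * 4 = 60/69
  C: (9/69) * 5 = 45/69
  B: (1/69) * 5 = 5/69
Sum = (32 + 48 + 64 + 60 + 45 + 5)/69 = 254/69

L = 254/69 = 3.6812 bits/symbol


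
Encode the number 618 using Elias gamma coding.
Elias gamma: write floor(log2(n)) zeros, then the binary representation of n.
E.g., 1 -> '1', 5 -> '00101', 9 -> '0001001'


num_bits = floor(log2(618)) + 1 = 10
leading_zeros = num_bits - 1 = 9
binary(618) = 1001101010

Elias gamma(618) = '000000000' + '1001101010' = 0000000001001101010 (19 bits)


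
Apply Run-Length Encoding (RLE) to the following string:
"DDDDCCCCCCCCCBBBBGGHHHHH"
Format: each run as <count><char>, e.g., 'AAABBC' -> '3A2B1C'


Scanning runs left to right:
  i=0: run of 'D' x 4 -> '4D'
  i=4: run of 'C' x 9 -> '9C'
  i=13: run of 'B' x 4 -> '4B'
  i=17: run of 'G' x 2 -> '2G'
  i=19: run of 'H' x 5 -> '5H'

RLE = 4D9C4B2G5H


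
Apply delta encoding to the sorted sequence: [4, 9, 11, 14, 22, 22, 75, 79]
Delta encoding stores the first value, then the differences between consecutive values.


First value: 4
Deltas:
  9 - 4 = 5
  11 - 9 = 2
  14 - 11 = 3
  22 - 14 = 8
  22 - 22 = 0
  75 - 22 = 53
  79 - 75 = 4


Delta encoded: [4, 5, 2, 3, 8, 0, 53, 4]


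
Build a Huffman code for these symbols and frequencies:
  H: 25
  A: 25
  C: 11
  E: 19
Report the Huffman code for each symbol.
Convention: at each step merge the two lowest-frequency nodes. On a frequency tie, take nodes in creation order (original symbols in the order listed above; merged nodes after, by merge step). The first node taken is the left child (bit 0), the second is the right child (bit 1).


Huffman tree construction:
Step 1: Merge C(11) + E(19) = 30
Step 2: Merge H(25) + A(25) = 50
Step 3: Merge (C+E)(30) + (H+A)(50) = 80
Read each symbol's code off the tree from the root (left child = 0, right child = 1).

Codes:
  H: 10 (length 2)
  A: 11 (length 2)
  C: 00 (length 2)
  E: 01 (length 2)
Average code length: 160/80 = 2.0000 bits/symbol


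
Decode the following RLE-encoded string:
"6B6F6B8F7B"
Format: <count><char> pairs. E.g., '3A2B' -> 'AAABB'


Expanding each <count><char> pair:
  6B -> 'BBBBBB'
  6F -> 'FFFFFF'
  6B -> 'BBBBBB'
  8F -> 'FFFFFFFF'
  7B -> 'BBBBBBB'

Decoded = BBBBBBFFFFFFBBBBBBFFFFFFFFBBBBBBB


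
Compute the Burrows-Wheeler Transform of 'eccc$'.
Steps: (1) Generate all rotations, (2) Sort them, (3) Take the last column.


Rotations (sorted):
  0: $eccc -> last char: c
  1: c$ecc -> last char: c
  2: cc$ec -> last char: c
  3: ccc$e -> last char: e
  4: eccc$ -> last char: $


BWT = ccce$


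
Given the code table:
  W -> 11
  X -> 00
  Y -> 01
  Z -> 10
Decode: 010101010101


Decoding:
01 -> Y
01 -> Y
01 -> Y
01 -> Y
01 -> Y
01 -> Y


Result: YYYYYY


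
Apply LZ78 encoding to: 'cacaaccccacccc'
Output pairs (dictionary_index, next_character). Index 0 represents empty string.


LZ78 encoding steps:
Dictionary: {0: ''}
Step 1: w='' (idx 0), next='c' -> output (0, 'c'), add 'c' as idx 1
Step 2: w='' (idx 0), next='a' -> output (0, 'a'), add 'a' as idx 2
Step 3: w='c' (idx 1), next='a' -> output (1, 'a'), add 'ca' as idx 3
Step 4: w='a' (idx 2), next='c' -> output (2, 'c'), add 'ac' as idx 4
Step 5: w='c' (idx 1), next='c' -> output (1, 'c'), add 'cc' as idx 5
Step 6: w='ca' (idx 3), next='c' -> output (3, 'c'), add 'cac' as idx 6
Step 7: w='cc' (idx 5), next='c' -> output (5, 'c'), add 'ccc' as idx 7


Encoded: [(0, 'c'), (0, 'a'), (1, 'a'), (2, 'c'), (1, 'c'), (3, 'c'), (5, 'c')]


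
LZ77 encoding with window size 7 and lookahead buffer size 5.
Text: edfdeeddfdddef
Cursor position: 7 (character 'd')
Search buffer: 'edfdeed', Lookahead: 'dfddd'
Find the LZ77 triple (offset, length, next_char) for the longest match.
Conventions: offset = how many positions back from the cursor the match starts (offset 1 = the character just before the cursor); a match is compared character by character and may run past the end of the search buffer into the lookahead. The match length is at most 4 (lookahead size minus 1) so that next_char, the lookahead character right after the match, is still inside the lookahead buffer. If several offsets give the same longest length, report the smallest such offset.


Try each offset into the search buffer:
  offset=1 (pos 6, char 'd'): match length 1
  offset=2 (pos 5, char 'e'): match length 0
  offset=3 (pos 4, char 'e'): match length 0
  offset=4 (pos 3, char 'd'): match length 1
  offset=5 (pos 2, char 'f'): match length 0
  offset=6 (pos 1, char 'd'): match length 3
  offset=7 (pos 0, char 'e'): match length 0
Longest match has length 3 at offset 6.
next_char = character at position 7 + 3 = 10 -> 'd'

Best match: offset=6, length=3 (matching 'dfd' starting at position 1)
LZ77 triple: (6, 3, 'd')


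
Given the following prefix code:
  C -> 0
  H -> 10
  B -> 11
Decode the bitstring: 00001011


Decoding step by step:
Bits 0 -> C
Bits 0 -> C
Bits 0 -> C
Bits 0 -> C
Bits 10 -> H
Bits 11 -> B


Decoded message: CCCCHB


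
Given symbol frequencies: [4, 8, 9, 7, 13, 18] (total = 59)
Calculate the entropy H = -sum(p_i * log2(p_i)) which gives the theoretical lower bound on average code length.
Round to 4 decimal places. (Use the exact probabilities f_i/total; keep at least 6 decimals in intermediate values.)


Per-symbol terms -p_i * log2(p_i) with p_i = f_i/59:
  p = 4/59 = 0.067797: log2(p) = -3.882643, -p*log2(p) = 0.263230
  p = 8/59 = 0.135593: log2(p) = -2.882643, -p*log2(p) = 0.390867
  p = 9/59 = 0.152542: log2(p) = -2.712718, -p*log2(p) = 0.413804
  p = 7/59 = 0.118644: log2(p) = -3.075288, -p*log2(p) = 0.364865
  p = 13/59 = 0.220339: log2(p) = -2.182203, -p*log2(p) = 0.480824
  p = 18/59 = 0.305085: log2(p) = -1.712718, -p*log2(p) = 0.522524
H = 0.263230 + 0.390867 + 0.413804 + 0.364865 + 0.480824 + 0.522524 = 2.436114

H = 2.4361 bits/symbol


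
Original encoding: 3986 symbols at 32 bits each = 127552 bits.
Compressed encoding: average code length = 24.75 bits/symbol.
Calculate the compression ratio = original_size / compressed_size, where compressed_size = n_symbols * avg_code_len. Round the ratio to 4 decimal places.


original_size = n_symbols * orig_bits = 3986 * 32 = 127552 bits
compressed_size = n_symbols * avg_code_len = 3986 * 24.75 = 98653.5 bits
ratio = original_size / compressed_size = 127552 / 98653.5 = 1.2929

Compression ratio = 1.2929


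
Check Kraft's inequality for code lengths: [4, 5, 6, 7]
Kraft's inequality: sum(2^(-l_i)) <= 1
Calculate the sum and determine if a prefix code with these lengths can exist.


Sum = 2^(-4) + 2^(-5) + 2^(-6) + 2^(-7)
    = 0.0625 + 0.03125 + 0.015625 + 0.0078125
    = 15/128 = 0.1171875
Since 0.1171875 <= 1, Kraft's inequality IS satisfied.
A prefix code with these lengths CAN exist.

Kraft sum = 0.1171875. Satisfied.


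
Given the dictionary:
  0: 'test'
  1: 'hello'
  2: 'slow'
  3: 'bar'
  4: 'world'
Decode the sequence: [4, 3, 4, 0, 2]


Look up each index in the dictionary:
  4 -> 'world'
  3 -> 'bar'
  4 -> 'world'
  0 -> 'test'
  2 -> 'slow'

Decoded: "world bar world test slow"


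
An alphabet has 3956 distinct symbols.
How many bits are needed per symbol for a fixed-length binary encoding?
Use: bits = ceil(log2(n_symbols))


log2(3956) = 11.9498
Bracket: 2^11 = 2048 < 3956 <= 2^12 = 4096
So ceil(log2(3956)) = 12

bits = ceil(log2(3956)) = ceil(11.9498) = 12 bits


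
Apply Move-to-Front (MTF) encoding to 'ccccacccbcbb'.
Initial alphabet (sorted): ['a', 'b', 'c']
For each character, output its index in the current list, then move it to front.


MTF encoding:
'c': index 2 in ['a', 'b', 'c'] -> ['c', 'a', 'b']
'c': index 0 in ['c', 'a', 'b'] -> ['c', 'a', 'b']
'c': index 0 in ['c', 'a', 'b'] -> ['c', 'a', 'b']
'c': index 0 in ['c', 'a', 'b'] -> ['c', 'a', 'b']
'a': index 1 in ['c', 'a', 'b'] -> ['a', 'c', 'b']
'c': index 1 in ['a', 'c', 'b'] -> ['c', 'a', 'b']
'c': index 0 in ['c', 'a', 'b'] -> ['c', 'a', 'b']
'c': index 0 in ['c', 'a', 'b'] -> ['c', 'a', 'b']
'b': index 2 in ['c', 'a', 'b'] -> ['b', 'c', 'a']
'c': index 1 in ['b', 'c', 'a'] -> ['c', 'b', 'a']
'b': index 1 in ['c', 'b', 'a'] -> ['b', 'c', 'a']
'b': index 0 in ['b', 'c', 'a'] -> ['b', 'c', 'a']


Output: [2, 0, 0, 0, 1, 1, 0, 0, 2, 1, 1, 0]


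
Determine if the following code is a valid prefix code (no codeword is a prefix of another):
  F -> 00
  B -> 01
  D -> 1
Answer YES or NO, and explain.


Checking each pair (does one codeword prefix another?):
  F='00' vs B='01': no prefix
  F='00' vs D='1': no prefix
  B='01' vs F='00': no prefix
  B='01' vs D='1': no prefix
  D='1' vs F='00': no prefix
  D='1' vs B='01': no prefix
No violation found over all pairs.

YES -- this is a valid prefix code. No codeword is a prefix of any other codeword.


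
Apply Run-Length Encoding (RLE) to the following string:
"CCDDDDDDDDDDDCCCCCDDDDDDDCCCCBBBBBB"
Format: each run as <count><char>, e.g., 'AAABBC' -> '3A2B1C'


Scanning runs left to right:
  i=0: run of 'C' x 2 -> '2C'
  i=2: run of 'D' x 11 -> '11D'
  i=13: run of 'C' x 5 -> '5C'
  i=18: run of 'D' x 7 -> '7D'
  i=25: run of 'C' x 4 -> '4C'
  i=29: run of 'B' x 6 -> '6B'

RLE = 2C11D5C7D4C6B


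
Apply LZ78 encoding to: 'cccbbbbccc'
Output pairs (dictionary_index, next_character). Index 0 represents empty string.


LZ78 encoding steps:
Dictionary: {0: ''}
Step 1: w='' (idx 0), next='c' -> output (0, 'c'), add 'c' as idx 1
Step 2: w='c' (idx 1), next='c' -> output (1, 'c'), add 'cc' as idx 2
Step 3: w='' (idx 0), next='b' -> output (0, 'b'), add 'b' as idx 3
Step 4: w='b' (idx 3), next='b' -> output (3, 'b'), add 'bb' as idx 4
Step 5: w='b' (idx 3), next='c' -> output (3, 'c'), add 'bc' as idx 5
Step 6: w='cc' (idx 2), end of input -> output (2, '')


Encoded: [(0, 'c'), (1, 'c'), (0, 'b'), (3, 'b'), (3, 'c'), (2, '')]


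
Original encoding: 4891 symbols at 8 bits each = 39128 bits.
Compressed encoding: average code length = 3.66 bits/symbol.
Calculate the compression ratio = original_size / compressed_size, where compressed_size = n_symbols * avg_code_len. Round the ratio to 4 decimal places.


original_size = n_symbols * orig_bits = 4891 * 8 = 39128 bits
compressed_size = n_symbols * avg_code_len = 4891 * 3.66 = 17901.06 bits
ratio = original_size / compressed_size = 39128 / 17901.06 = 2.1858

Compression ratio = 2.1858


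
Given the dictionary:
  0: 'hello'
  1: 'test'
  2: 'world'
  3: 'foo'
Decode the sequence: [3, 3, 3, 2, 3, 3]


Look up each index in the dictionary:
  3 -> 'foo'
  3 -> 'foo'
  3 -> 'foo'
  2 -> 'world'
  3 -> 'foo'
  3 -> 'foo'

Decoded: "foo foo foo world foo foo"


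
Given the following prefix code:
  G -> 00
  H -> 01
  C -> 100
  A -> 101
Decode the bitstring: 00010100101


Decoding step by step:
Bits 00 -> G
Bits 01 -> H
Bits 01 -> H
Bits 00 -> G
Bits 101 -> A


Decoded message: GHHGA


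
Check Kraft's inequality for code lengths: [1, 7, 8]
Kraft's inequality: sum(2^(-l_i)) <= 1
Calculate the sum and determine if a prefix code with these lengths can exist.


Sum = 2^(-1) + 2^(-7) + 2^(-8)
    = 0.5 + 0.0078125 + 0.00390625
    = 131/256 = 0.51171875
Since 0.51171875 <= 1, Kraft's inequality IS satisfied.
A prefix code with these lengths CAN exist.

Kraft sum = 0.51171875. Satisfied.


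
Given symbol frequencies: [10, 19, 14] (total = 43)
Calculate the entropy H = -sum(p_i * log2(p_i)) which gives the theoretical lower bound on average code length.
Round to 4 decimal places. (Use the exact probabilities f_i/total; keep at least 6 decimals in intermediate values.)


Per-symbol terms -p_i * log2(p_i) with p_i = f_i/43:
  p = 10/43 = 0.232558: log2(p) = -2.104337, -p*log2(p) = 0.489381
  p = 19/43 = 0.441860: log2(p) = -1.178337, -p*log2(p) = 0.520661
  p = 14/43 = 0.325581: log2(p) = -1.618910, -p*log2(p) = 0.527087
H = 0.489381 + 0.520661 + 0.527087 = 1.537129

H = 1.5371 bits/symbol


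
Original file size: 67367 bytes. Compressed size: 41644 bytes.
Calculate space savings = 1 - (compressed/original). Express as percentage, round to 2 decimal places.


ratio = compressed/original = 41644/67367 = 0.618166
savings = 1 - ratio = 1 - 0.618166 = 0.381834
as a percentage: 0.381834 * 100 = 38.18%

Space savings = 1 - 41644/67367 = 38.18%


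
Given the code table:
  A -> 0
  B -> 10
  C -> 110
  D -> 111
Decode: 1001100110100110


Decoding:
10 -> B
0 -> A
110 -> C
0 -> A
110 -> C
10 -> B
0 -> A
110 -> C


Result: BACACBAC


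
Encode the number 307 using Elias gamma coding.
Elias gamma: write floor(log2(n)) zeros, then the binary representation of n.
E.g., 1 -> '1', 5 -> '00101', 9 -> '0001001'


num_bits = floor(log2(307)) + 1 = 9
leading_zeros = num_bits - 1 = 8
binary(307) = 100110011

Elias gamma(307) = '00000000' + '100110011' = 00000000100110011 (17 bits)


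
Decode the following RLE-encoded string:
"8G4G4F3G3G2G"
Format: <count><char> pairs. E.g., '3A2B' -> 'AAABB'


Expanding each <count><char> pair:
  8G -> 'GGGGGGGG'
  4G -> 'GGGG'
  4F -> 'FFFF'
  3G -> 'GGG'
  3G -> 'GGG'
  2G -> 'GG'

Decoded = GGGGGGGGGGGGFFFFGGGGGGGG


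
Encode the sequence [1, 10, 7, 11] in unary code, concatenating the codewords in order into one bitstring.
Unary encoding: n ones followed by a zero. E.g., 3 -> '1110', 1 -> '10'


Encode each number as n ones followed by a terminating 0:
  1 -> 10 (2 bits)
  10 -> 11111111110 (11 bits)
  7 -> 11111110 (8 bits)
  11 -> 111111111110 (12 bits)
Total length = 2 + 11 + 8 + 12 = 33 bits.

Unary([1, 10, 7, 11]) = 101111111111011111110111111111110 (33 bits)


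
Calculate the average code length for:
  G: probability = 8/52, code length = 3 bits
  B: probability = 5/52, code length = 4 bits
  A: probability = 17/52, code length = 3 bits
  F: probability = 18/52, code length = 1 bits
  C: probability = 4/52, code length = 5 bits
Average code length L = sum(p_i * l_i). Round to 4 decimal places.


Weighted contributions p_i * l_i:
  G: (8/52) * 3 = 24/52
  B: (5/52) * 4 = 20/52
  A: (17/52) * 3 = 51/52
  F: (18/52) * 1 = 18/52
  C: (4/52) * 5 = 20/52
Sum = (24 + 20 + 51 + 18 + 20)/52 = 133/52

L = 133/52 = 2.5577 bits/symbol


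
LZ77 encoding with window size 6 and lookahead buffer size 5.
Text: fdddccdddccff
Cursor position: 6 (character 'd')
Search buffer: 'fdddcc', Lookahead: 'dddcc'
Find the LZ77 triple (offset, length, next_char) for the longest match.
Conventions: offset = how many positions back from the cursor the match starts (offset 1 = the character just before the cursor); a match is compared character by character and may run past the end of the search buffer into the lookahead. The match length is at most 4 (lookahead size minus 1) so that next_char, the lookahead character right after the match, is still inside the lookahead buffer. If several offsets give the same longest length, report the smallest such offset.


Try each offset into the search buffer:
  offset=1 (pos 5, char 'c'): match length 0
  offset=2 (pos 4, char 'c'): match length 0
  offset=3 (pos 3, char 'd'): match length 1
  offset=4 (pos 2, char 'd'): match length 2
  offset=5 (pos 1, char 'd'): match length 4
  offset=6 (pos 0, char 'f'): match length 0
Longest match has length 4 at offset 5.
next_char = character at position 6 + 4 = 10 -> 'c'

Best match: offset=5, length=4 (matching 'dddc' starting at position 1)
LZ77 triple: (5, 4, 'c')


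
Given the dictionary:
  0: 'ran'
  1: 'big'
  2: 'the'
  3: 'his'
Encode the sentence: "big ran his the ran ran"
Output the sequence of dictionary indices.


Look up each word in the dictionary:
  'big' -> 1
  'ran' -> 0
  'his' -> 3
  'the' -> 2
  'ran' -> 0
  'ran' -> 0

Encoded: [1, 0, 3, 2, 0, 0]


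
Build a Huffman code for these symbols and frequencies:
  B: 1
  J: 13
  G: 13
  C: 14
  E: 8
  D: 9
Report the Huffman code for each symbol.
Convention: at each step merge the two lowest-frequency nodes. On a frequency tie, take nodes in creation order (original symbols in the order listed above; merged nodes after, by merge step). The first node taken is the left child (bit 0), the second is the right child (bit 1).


Huffman tree construction:
Step 1: Merge B(1) + E(8) = 9
Step 2: Merge D(9) + (B+E)(9) = 18
Step 3: Merge J(13) + G(13) = 26
Step 4: Merge C(14) + (D+(B+E))(18) = 32
Step 5: Merge (J+G)(26) + (C+(D+(B+E)))(32) = 58
Read each symbol's code off the tree from the root (left child = 0, right child = 1).

Codes:
  B: 1110 (length 4)
  J: 00 (length 2)
  G: 01 (length 2)
  C: 10 (length 2)
  E: 1111 (length 4)
  D: 110 (length 3)
Average code length: 143/58 = 2.4655 bits/symbol


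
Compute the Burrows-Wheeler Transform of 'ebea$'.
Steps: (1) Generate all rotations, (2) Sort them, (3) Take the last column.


Rotations (sorted):
  0: $ebea -> last char: a
  1: a$ebe -> last char: e
  2: bea$e -> last char: e
  3: ea$eb -> last char: b
  4: ebea$ -> last char: $


BWT = aeeb$


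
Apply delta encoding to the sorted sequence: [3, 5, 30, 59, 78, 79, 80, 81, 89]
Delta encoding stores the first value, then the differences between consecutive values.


First value: 3
Deltas:
  5 - 3 = 2
  30 - 5 = 25
  59 - 30 = 29
  78 - 59 = 19
  79 - 78 = 1
  80 - 79 = 1
  81 - 80 = 1
  89 - 81 = 8


Delta encoded: [3, 2, 25, 29, 19, 1, 1, 1, 8]


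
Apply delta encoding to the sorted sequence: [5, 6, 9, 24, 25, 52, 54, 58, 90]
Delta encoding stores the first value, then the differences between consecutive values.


First value: 5
Deltas:
  6 - 5 = 1
  9 - 6 = 3
  24 - 9 = 15
  25 - 24 = 1
  52 - 25 = 27
  54 - 52 = 2
  58 - 54 = 4
  90 - 58 = 32


Delta encoded: [5, 1, 3, 15, 1, 27, 2, 4, 32]


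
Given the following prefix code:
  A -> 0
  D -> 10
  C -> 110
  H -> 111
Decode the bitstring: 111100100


Decoding step by step:
Bits 111 -> H
Bits 10 -> D
Bits 0 -> A
Bits 10 -> D
Bits 0 -> A


Decoded message: HDADA


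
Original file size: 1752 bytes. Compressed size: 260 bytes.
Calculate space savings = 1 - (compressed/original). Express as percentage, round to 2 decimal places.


ratio = compressed/original = 260/1752 = 0.148402
savings = 1 - ratio = 1 - 0.148402 = 0.851598
as a percentage: 0.851598 * 100 = 85.16%

Space savings = 1 - 260/1752 = 85.16%


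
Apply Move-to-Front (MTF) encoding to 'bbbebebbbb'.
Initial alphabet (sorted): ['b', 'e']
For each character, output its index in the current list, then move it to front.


MTF encoding:
'b': index 0 in ['b', 'e'] -> ['b', 'e']
'b': index 0 in ['b', 'e'] -> ['b', 'e']
'b': index 0 in ['b', 'e'] -> ['b', 'e']
'e': index 1 in ['b', 'e'] -> ['e', 'b']
'b': index 1 in ['e', 'b'] -> ['b', 'e']
'e': index 1 in ['b', 'e'] -> ['e', 'b']
'b': index 1 in ['e', 'b'] -> ['b', 'e']
'b': index 0 in ['b', 'e'] -> ['b', 'e']
'b': index 0 in ['b', 'e'] -> ['b', 'e']
'b': index 0 in ['b', 'e'] -> ['b', 'e']


Output: [0, 0, 0, 1, 1, 1, 1, 0, 0, 0]


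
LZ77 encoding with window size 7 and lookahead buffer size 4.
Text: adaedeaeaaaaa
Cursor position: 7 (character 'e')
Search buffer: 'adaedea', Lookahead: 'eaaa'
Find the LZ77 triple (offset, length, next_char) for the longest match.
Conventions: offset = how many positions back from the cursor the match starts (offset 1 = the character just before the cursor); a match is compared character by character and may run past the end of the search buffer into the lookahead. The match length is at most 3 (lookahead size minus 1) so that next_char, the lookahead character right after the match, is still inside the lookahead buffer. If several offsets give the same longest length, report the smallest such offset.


Try each offset into the search buffer:
  offset=1 (pos 6, char 'a'): match length 0
  offset=2 (pos 5, char 'e'): match length 2
  offset=3 (pos 4, char 'd'): match length 0
  offset=4 (pos 3, char 'e'): match length 1
  offset=5 (pos 2, char 'a'): match length 0
  offset=6 (pos 1, char 'd'): match length 0
  offset=7 (pos 0, char 'a'): match length 0
Longest match has length 2 at offset 2.
next_char = character at position 7 + 2 = 9 -> 'a'

Best match: offset=2, length=2 (matching 'ea' starting at position 5)
LZ77 triple: (2, 2, 'a')


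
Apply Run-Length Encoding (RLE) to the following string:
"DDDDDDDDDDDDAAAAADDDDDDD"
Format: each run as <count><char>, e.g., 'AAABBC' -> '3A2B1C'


Scanning runs left to right:
  i=0: run of 'D' x 12 -> '12D'
  i=12: run of 'A' x 5 -> '5A'
  i=17: run of 'D' x 7 -> '7D'

RLE = 12D5A7D


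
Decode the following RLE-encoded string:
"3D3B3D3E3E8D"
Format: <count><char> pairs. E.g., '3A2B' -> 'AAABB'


Expanding each <count><char> pair:
  3D -> 'DDD'
  3B -> 'BBB'
  3D -> 'DDD'
  3E -> 'EEE'
  3E -> 'EEE'
  8D -> 'DDDDDDDD'

Decoded = DDDBBBDDDEEEEEEDDDDDDDD


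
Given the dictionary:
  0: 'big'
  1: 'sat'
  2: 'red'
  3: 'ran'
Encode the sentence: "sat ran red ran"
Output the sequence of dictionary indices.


Look up each word in the dictionary:
  'sat' -> 1
  'ran' -> 3
  'red' -> 2
  'ran' -> 3

Encoded: [1, 3, 2, 3]


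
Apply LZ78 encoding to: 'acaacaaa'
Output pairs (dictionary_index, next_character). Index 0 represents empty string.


LZ78 encoding steps:
Dictionary: {0: ''}
Step 1: w='' (idx 0), next='a' -> output (0, 'a'), add 'a' as idx 1
Step 2: w='' (idx 0), next='c' -> output (0, 'c'), add 'c' as idx 2
Step 3: w='a' (idx 1), next='a' -> output (1, 'a'), add 'aa' as idx 3
Step 4: w='c' (idx 2), next='a' -> output (2, 'a'), add 'ca' as idx 4
Step 5: w='aa' (idx 3), end of input -> output (3, '')


Encoded: [(0, 'a'), (0, 'c'), (1, 'a'), (2, 'a'), (3, '')]


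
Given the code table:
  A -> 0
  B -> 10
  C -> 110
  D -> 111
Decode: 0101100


Decoding:
0 -> A
10 -> B
110 -> C
0 -> A


Result: ABCA


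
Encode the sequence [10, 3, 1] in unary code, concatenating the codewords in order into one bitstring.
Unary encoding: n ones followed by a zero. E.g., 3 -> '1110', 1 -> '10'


Encode each number as n ones followed by a terminating 0:
  10 -> 11111111110 (11 bits)
  3 -> 1110 (4 bits)
  1 -> 10 (2 bits)
Total length = 11 + 4 + 2 = 17 bits.

Unary([10, 3, 1]) = 11111111110111010 (17 bits)


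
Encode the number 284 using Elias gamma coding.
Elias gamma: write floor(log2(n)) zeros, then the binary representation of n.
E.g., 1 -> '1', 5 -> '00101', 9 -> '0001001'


num_bits = floor(log2(284)) + 1 = 9
leading_zeros = num_bits - 1 = 8
binary(284) = 100011100

Elias gamma(284) = '00000000' + '100011100' = 00000000100011100 (17 bits)


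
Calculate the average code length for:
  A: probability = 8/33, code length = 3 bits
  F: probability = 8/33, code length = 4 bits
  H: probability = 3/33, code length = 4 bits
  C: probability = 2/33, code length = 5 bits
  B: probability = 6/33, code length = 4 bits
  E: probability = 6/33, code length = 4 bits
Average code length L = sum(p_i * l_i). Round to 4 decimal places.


Weighted contributions p_i * l_i:
  A: (8/33) * 3 = 24/33
  F: (8/33) * 4 = 32/33
  H: (3/33) * 4 = 12/33
  C: (2/33) * 5 = 10/33
  B: (6/33) * 4 = 24/33
  E: (6/33) * 4 = 24/33
Sum = (24 + 32 + 12 + 10 + 24 + 24)/33 = 126/33

L = 126/33 = 3.8182 bits/symbol


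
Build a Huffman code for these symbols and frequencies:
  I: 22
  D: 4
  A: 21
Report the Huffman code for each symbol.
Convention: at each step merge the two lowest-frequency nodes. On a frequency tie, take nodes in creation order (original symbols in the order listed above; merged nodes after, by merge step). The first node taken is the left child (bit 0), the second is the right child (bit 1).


Huffman tree construction:
Step 1: Merge D(4) + A(21) = 25
Step 2: Merge I(22) + (D+A)(25) = 47
Read each symbol's code off the tree from the root (left child = 0, right child = 1).

Codes:
  I: 0 (length 1)
  D: 10 (length 2)
  A: 11 (length 2)
Average code length: 72/47 = 1.5319 bits/symbol


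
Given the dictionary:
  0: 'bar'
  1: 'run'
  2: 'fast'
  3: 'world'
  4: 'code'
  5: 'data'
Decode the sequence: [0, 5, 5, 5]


Look up each index in the dictionary:
  0 -> 'bar'
  5 -> 'data'
  5 -> 'data'
  5 -> 'data'

Decoded: "bar data data data"


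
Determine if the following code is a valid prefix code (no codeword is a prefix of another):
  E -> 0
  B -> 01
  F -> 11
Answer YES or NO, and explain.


Checking each pair (does one codeword prefix another?):
  E='0' vs B='01': prefix -- VIOLATION

NO -- this is NOT a valid prefix code. E (0) is a prefix of B (01).


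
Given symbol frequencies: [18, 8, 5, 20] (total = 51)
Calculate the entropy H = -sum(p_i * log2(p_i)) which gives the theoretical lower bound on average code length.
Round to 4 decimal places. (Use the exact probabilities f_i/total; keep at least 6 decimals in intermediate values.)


Per-symbol terms -p_i * log2(p_i) with p_i = f_i/51:
  p = 18/51 = 0.352941: log2(p) = -1.502500, -p*log2(p) = 0.530294
  p = 8/51 = 0.156863: log2(p) = -2.672425, -p*log2(p) = 0.419204
  p = 5/51 = 0.098039: log2(p) = -3.350497, -p*log2(p) = 0.328480
  p = 20/51 = 0.392157: log2(p) = -1.350497, -p*log2(p) = 0.529607
H = 0.530294 + 0.419204 + 0.328480 + 0.529607 = 1.807585

H = 1.8076 bits/symbol


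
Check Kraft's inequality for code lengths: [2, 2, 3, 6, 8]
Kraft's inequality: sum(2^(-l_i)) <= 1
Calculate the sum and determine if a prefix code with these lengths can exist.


Sum = 2^(-2) + 2^(-2) + 2^(-3) + 2^(-6) + 2^(-8)
    = 0.25 + 0.25 + 0.125 + 0.015625 + 0.00390625
    = 165/256 = 0.64453125
Since 0.64453125 <= 1, Kraft's inequality IS satisfied.
A prefix code with these lengths CAN exist.

Kraft sum = 0.64453125. Satisfied.


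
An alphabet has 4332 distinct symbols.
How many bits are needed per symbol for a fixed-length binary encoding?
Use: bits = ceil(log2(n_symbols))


log2(4332) = 12.0808
Bracket: 2^12 = 4096 < 4332 <= 2^13 = 8192
So ceil(log2(4332)) = 13

bits = ceil(log2(4332)) = ceil(12.0808) = 13 bits


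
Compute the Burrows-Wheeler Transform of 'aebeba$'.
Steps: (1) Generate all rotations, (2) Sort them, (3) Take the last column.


Rotations (sorted):
  0: $aebeba -> last char: a
  1: a$aebeb -> last char: b
  2: aebeba$ -> last char: $
  3: ba$aebe -> last char: e
  4: beba$ae -> last char: e
  5: eba$aeb -> last char: b
  6: ebeba$a -> last char: a


BWT = ab$eeba


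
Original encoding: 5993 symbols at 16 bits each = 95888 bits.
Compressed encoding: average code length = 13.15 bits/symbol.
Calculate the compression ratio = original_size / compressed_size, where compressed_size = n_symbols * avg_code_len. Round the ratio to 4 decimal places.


original_size = n_symbols * orig_bits = 5993 * 16 = 95888 bits
compressed_size = n_symbols * avg_code_len = 5993 * 13.15 = 78807.95 bits
ratio = original_size / compressed_size = 95888 / 78807.95 = 1.2167

Compression ratio = 1.2167


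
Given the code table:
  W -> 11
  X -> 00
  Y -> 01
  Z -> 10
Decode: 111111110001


Decoding:
11 -> W
11 -> W
11 -> W
11 -> W
00 -> X
01 -> Y


Result: WWWWXY


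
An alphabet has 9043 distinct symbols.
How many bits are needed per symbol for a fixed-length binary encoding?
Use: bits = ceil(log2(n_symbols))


log2(9043) = 13.1426
Bracket: 2^13 = 8192 < 9043 <= 2^14 = 16384
So ceil(log2(9043)) = 14

bits = ceil(log2(9043)) = ceil(13.1426) = 14 bits


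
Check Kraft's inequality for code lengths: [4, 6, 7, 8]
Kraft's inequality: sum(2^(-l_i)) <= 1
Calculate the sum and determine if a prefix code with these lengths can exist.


Sum = 2^(-4) + 2^(-6) + 2^(-7) + 2^(-8)
    = 0.0625 + 0.015625 + 0.0078125 + 0.00390625
    = 23/256 = 0.08984375
Since 0.08984375 <= 1, Kraft's inequality IS satisfied.
A prefix code with these lengths CAN exist.

Kraft sum = 0.08984375. Satisfied.
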